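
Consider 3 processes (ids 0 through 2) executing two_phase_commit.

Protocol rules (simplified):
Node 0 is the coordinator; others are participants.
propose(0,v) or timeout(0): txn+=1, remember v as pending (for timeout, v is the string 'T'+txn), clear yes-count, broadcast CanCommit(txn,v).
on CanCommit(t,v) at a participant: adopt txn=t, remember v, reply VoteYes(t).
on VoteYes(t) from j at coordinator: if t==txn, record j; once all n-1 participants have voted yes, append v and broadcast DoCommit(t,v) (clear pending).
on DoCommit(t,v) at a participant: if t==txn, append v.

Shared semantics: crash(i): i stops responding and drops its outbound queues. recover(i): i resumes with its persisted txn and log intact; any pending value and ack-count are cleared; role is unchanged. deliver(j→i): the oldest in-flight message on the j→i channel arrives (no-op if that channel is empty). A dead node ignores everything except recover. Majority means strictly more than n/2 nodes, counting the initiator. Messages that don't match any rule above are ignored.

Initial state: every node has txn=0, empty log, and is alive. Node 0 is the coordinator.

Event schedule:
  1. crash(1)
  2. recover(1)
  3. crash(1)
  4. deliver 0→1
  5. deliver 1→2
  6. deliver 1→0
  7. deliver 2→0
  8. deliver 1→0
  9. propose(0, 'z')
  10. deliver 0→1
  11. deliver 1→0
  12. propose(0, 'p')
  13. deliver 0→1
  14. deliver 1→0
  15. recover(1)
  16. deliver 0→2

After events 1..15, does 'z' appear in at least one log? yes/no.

no

[1] crash(1) → N1(✗part t0 [-])
[2] recover(1) → N1(part t0 [-])
[3] crash(1) → N1(✗part t0 [-])
[4] deliver 0→1 → ∅
[5] deliver 1→2 → ∅
[6] deliver 1→0 → ∅
[7] deliver 2→0 → ∅
[8] deliver 1→0 → ∅
[9] propose(0,'z') → N0(coor t1 [-])
[10] deliver 0→1 → ∅
[11] deliver 1→0 → ∅
[12] propose(0,'p') → N0(coor t2 [-])
[13] deliver 0→1 → ∅
[14] deliver 1→0 → ∅
[15] recover(1) → N1(part t0 [-])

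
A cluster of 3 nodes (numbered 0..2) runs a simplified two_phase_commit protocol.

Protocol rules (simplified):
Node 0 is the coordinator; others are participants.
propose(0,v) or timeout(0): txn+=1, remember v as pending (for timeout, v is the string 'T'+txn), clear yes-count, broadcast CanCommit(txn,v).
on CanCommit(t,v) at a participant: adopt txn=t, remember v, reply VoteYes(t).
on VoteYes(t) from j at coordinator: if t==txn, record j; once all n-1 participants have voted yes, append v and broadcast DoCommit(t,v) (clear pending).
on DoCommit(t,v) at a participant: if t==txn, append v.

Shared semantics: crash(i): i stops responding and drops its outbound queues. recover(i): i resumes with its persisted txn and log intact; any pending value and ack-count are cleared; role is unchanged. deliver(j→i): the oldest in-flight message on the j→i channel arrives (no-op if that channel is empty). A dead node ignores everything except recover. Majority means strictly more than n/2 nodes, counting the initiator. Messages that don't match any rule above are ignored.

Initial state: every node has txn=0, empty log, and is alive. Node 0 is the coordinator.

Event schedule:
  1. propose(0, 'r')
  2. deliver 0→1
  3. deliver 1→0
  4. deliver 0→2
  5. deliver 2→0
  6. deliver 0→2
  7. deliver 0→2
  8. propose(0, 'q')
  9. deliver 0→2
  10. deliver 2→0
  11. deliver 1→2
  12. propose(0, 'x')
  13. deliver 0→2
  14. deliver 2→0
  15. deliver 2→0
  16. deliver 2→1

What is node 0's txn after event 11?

2

[1] propose(0,'r') → N0(coor t1 [-])
[2] deliver 0→1 → N1(part t1 [-])
[3] deliver 1→0 → ∅
[4] deliver 0→2 → N2(part t1 [-])
[5] deliver 2→0 → N0(coor t1 [r])
[6] deliver 0→2 → N2(part t1 [r])
[7] deliver 0→2 → ∅
[8] propose(0,'q') → N0(coor t2 [r])
[9] deliver 0→2 → N2(part t2 [r])
[10] deliver 2→0 → ∅
[11] deliver 1→2 → ∅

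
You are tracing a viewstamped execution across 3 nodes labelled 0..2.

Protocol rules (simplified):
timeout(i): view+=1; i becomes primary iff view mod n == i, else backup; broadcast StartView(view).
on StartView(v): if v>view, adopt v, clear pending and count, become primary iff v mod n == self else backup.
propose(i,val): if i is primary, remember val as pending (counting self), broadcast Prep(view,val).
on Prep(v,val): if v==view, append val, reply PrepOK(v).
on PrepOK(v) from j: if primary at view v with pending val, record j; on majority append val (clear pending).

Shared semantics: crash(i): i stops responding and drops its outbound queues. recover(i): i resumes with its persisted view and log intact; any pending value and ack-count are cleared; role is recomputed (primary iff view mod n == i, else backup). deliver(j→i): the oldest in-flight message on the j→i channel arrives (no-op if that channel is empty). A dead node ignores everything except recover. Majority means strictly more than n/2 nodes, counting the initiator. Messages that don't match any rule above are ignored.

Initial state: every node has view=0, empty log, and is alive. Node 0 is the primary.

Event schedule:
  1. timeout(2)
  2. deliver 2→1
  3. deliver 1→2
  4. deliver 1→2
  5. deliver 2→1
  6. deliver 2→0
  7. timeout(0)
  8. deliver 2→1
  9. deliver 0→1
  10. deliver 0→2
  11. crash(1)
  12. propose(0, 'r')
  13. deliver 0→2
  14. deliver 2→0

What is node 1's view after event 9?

after 1 — timeout(2): n2:back/v1/[-]
after 2 — deliver 2→1: n1:prim/v1/[-]
after 3 — deliver 1→2: ·
after 4 — deliver 1→2: ·
after 5 — deliver 2→1: ·
after 6 — deliver 2→0: n0:back/v1/[-]
after 7 — timeout(0): n0:back/v2/[-]
after 8 — deliver 2→1: ·
after 9 — deliver 0→1: n1:back/v2/[-]

2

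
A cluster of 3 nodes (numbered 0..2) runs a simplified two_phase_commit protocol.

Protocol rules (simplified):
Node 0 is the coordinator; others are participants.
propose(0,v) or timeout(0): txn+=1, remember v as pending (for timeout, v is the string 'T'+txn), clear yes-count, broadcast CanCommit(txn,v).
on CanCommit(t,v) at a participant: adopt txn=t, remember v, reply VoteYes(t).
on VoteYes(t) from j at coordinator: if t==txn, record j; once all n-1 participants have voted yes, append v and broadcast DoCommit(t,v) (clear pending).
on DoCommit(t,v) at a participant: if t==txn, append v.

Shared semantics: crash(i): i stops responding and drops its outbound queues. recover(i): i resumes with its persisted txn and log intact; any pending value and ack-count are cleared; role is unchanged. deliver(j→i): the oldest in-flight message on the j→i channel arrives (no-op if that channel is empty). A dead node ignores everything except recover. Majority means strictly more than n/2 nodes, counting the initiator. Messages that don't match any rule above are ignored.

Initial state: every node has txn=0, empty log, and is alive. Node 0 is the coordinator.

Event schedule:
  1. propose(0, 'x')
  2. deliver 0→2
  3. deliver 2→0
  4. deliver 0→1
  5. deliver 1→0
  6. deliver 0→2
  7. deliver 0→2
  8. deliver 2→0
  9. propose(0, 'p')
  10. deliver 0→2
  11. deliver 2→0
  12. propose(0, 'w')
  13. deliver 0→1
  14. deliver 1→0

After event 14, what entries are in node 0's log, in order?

x

[1] propose(0,'x') → N0(coor t1 [-])
[2] deliver 0→2 → N2(part t1 [-])
[3] deliver 2→0 → ∅
[4] deliver 0→1 → N1(part t1 [-])
[5] deliver 1→0 → N0(coor t1 [x])
[6] deliver 0→2 → N2(part t1 [x])
[7] deliver 0→2 → ∅
[8] deliver 2→0 → ∅
[9] propose(0,'p') → N0(coor t2 [x])
[10] deliver 0→2 → N2(part t2 [x])
[11] deliver 2→0 → ∅
[12] propose(0,'w') → N0(coor t3 [x])
[13] deliver 0→1 → N1(part t1 [x])
[14] deliver 1→0 → ∅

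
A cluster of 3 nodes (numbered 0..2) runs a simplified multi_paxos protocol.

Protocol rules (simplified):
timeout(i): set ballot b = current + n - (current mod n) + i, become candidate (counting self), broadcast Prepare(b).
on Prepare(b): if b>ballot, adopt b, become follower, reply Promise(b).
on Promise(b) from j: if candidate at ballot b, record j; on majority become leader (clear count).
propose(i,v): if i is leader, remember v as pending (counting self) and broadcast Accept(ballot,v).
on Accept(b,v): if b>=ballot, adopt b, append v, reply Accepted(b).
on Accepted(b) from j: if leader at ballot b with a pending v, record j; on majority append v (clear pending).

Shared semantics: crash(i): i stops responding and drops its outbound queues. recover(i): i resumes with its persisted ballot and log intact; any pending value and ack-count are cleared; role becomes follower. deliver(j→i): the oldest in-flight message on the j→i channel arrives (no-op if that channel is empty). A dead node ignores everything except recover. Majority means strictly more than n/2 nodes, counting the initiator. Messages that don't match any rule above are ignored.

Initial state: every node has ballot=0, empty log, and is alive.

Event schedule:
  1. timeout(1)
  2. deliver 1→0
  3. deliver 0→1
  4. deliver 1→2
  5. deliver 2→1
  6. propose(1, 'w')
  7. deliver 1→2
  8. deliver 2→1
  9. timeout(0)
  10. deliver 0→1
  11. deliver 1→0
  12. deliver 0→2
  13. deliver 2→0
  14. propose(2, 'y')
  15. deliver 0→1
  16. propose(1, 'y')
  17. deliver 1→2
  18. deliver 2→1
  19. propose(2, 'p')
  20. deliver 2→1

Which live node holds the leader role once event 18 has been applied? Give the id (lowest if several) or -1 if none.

after 1 — timeout(1): n1:cand/b4/[-]
after 2 — deliver 1→0: n0:foll/b4/[-]
after 3 — deliver 0→1: n1:lead/b4/[-]
after 4 — deliver 1→2: n2:foll/b4/[-]
after 5 — deliver 2→1: ·
after 6 — propose(1,'w'): ·
after 7 — deliver 1→2: n2:foll/b4/[w]
after 8 — deliver 2→1: n1:lead/b4/[w]
after 9 — timeout(0): n0:cand/b6/[-]
after 10 — deliver 0→1: n1:foll/b6/[w]
after 11 — deliver 1→0: ·
after 12 — deliver 0→2: n2:foll/b6/[w]
after 13 — deliver 2→0: n0:lead/b6/[-]
after 14 — propose(2,'y'): ·
after 15 — deliver 0→1: ·
after 16 — propose(1,'y'): ·
after 17 — deliver 1→2: ·
after 18 — deliver 2→1: ·

0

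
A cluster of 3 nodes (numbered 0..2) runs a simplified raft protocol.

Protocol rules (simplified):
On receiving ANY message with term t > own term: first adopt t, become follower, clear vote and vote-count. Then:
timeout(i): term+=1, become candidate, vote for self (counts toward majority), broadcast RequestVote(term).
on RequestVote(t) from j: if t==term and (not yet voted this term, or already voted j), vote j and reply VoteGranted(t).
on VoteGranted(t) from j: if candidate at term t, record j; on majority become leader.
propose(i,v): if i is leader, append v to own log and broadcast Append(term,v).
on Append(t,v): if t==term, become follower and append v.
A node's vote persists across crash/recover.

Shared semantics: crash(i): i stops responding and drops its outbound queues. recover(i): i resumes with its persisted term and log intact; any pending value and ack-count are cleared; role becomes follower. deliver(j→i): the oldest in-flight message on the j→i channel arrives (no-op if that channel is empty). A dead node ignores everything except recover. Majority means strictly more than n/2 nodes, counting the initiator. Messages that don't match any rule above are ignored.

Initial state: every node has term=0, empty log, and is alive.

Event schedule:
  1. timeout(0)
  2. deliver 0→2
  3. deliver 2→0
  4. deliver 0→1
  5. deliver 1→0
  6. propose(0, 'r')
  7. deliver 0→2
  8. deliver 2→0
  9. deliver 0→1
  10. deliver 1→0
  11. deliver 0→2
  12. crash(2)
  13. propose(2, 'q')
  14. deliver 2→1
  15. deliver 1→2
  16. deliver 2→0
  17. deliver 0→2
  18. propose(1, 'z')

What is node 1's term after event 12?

1

1. timeout(0):  <0:cand t1 ->
2. deliver 0→2:  <2:foll t1 ->
3. deliver 2→0:  <0:lead t1 ->
4. deliver 0→1:  <1:foll t1 ->
5. deliver 1→0:  nop
6. propose(0,'r'):  <0:lead t1 r>
7. deliver 0→2:  <2:foll t1 r>
8. deliver 2→0:  nop
9. deliver 0→1:  <1:foll t1 r>
10. deliver 1→0:  nop
11. deliver 0→2:  nop
12. crash(2):  <2:✗foll t1 r>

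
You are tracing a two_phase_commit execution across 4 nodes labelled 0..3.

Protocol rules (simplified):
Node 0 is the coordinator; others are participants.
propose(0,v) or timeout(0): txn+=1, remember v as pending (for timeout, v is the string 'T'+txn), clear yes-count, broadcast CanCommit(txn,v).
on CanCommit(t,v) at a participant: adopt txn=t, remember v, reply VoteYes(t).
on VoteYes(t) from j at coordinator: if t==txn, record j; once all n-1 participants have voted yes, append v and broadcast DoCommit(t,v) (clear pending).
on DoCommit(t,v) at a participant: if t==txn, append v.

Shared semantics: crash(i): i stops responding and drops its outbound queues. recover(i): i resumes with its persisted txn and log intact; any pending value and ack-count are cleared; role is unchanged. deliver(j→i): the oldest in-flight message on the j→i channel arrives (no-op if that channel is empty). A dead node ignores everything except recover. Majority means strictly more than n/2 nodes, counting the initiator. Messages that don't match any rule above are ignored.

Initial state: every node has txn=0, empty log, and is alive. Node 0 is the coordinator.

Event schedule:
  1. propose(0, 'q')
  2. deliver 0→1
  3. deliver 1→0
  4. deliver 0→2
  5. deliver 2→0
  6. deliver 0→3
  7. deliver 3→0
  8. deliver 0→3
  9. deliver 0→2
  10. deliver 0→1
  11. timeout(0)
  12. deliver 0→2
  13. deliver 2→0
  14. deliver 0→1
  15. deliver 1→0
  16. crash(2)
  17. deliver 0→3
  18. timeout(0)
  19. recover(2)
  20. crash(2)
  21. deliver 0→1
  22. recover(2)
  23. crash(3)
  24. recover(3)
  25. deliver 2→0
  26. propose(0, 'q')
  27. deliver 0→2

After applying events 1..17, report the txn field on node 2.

2

1. propose(0,'q'):  <0:coor t1 ->
2. deliver 0→1:  <1:part t1 ->
3. deliver 1→0:  nop
4. deliver 0→2:  <2:part t1 ->
5. deliver 2→0:  nop
6. deliver 0→3:  <3:part t1 ->
7. deliver 3→0:  <0:coor t1 q>
8. deliver 0→3:  <3:part t1 q>
9. deliver 0→2:  <2:part t1 q>
10. deliver 0→1:  <1:part t1 q>
11. timeout(0):  <0:coor t2 q>
12. deliver 0→2:  <2:part t2 q>
13. deliver 2→0:  nop
14. deliver 0→1:  <1:part t2 q>
15. deliver 1→0:  nop
16. crash(2):  <2:✗part t2 q>
17. deliver 0→3:  <3:part t2 q>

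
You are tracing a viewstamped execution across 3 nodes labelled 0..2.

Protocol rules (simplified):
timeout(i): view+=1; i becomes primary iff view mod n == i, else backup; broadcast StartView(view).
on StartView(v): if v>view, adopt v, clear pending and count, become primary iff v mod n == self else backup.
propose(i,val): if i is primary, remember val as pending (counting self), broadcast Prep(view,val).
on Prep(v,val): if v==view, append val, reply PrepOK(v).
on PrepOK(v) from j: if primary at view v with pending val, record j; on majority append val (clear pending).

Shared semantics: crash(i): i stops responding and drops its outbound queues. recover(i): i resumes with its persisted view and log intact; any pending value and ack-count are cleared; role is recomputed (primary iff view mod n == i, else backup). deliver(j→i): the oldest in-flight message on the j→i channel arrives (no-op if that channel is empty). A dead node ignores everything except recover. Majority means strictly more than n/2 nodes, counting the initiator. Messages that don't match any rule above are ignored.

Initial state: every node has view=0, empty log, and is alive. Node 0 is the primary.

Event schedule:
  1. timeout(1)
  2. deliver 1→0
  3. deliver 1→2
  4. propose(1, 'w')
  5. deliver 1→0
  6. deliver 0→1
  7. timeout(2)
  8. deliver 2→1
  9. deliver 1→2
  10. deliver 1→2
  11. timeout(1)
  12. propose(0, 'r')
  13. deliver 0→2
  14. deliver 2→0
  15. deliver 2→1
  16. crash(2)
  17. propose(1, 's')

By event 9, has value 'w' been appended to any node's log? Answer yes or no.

1. timeout(1):  <1:prim v1 ->
2. deliver 1→0:  <0:back v1 ->
3. deliver 1→2:  <2:back v1 ->
4. propose(1,'w'):  nop
5. deliver 1→0:  <0:back v1 w>
6. deliver 0→1:  <1:prim v1 w>
7. timeout(2):  <2:prim v2 ->
8. deliver 2→1:  <1:back v2 w>
9. deliver 1→2:  nop

yes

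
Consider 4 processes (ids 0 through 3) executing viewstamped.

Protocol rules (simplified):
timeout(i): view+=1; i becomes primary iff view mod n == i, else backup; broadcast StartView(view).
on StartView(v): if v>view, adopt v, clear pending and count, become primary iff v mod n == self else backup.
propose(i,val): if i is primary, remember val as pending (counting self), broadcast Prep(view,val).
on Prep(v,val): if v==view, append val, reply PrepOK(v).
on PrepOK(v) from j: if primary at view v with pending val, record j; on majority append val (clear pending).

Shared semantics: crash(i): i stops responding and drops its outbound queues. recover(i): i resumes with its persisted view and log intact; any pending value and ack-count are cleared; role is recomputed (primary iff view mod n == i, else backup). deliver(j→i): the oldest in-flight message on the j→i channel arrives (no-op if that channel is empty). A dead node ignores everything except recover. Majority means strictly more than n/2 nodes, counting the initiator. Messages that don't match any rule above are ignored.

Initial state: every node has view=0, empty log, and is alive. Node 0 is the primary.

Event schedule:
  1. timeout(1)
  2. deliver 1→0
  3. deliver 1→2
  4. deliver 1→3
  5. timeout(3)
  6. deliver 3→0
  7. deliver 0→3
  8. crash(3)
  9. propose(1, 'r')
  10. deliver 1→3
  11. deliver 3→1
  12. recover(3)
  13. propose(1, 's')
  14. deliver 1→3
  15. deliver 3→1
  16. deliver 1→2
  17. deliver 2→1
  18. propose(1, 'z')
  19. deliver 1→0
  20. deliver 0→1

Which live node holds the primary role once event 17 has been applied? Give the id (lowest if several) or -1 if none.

1

[1] timeout(1) → N1(prim v1 [-])
[2] deliver 1→0 → N0(back v1 [-])
[3] deliver 1→2 → N2(back v1 [-])
[4] deliver 1→3 → N3(back v1 [-])
[5] timeout(3) → N3(back v2 [-])
[6] deliver 3→0 → N0(back v2 [-])
[7] deliver 0→3 → ∅
[8] crash(3) → N3(✗back v2 [-])
[9] propose(1,'r') → ∅
[10] deliver 1→3 → ∅
[11] deliver 3→1 → ∅
[12] recover(3) → N3(back v2 [-])
[13] propose(1,'s') → ∅
[14] deliver 1→3 → ∅
[15] deliver 3→1 → ∅
[16] deliver 1→2 → N2(back v1 [r])
[17] deliver 2→1 → ∅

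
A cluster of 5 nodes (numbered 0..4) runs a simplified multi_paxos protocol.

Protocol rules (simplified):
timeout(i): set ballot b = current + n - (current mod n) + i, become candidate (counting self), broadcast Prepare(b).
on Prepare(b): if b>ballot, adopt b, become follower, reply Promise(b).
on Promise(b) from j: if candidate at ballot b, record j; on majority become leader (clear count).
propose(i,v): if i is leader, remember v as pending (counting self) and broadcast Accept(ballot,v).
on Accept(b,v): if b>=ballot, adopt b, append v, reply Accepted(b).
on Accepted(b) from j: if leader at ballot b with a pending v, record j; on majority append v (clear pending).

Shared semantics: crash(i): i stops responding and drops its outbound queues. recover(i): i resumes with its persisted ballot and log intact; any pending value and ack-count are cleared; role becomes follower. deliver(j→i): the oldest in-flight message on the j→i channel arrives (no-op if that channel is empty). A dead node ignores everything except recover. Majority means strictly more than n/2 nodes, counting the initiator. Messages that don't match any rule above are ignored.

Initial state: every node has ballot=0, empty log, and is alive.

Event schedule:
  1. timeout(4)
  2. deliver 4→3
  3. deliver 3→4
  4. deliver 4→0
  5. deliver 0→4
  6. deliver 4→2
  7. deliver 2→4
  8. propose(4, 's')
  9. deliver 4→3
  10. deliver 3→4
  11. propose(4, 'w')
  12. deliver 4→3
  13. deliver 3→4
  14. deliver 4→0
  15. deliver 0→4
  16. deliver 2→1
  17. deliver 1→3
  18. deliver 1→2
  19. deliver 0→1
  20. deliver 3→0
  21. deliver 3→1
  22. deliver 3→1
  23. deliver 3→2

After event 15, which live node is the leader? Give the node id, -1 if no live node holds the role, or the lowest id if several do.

4

1. timeout(4):  <4:cand b9 ->
2. deliver 4→3:  <3:foll b9 ->
3. deliver 3→4:  nop
4. deliver 4→0:  <0:foll b9 ->
5. deliver 0→4:  <4:lead b9 ->
6. deliver 4→2:  <2:foll b9 ->
7. deliver 2→4:  nop
8. propose(4,'s'):  nop
9. deliver 4→3:  <3:foll b9 s>
10. deliver 3→4:  nop
11. propose(4,'w'):  nop
12. deliver 4→3:  <3:foll b9 s,w>
13. deliver 3→4:  nop
14. deliver 4→0:  <0:foll b9 s>
15. deliver 0→4:  <4:lead b9 w>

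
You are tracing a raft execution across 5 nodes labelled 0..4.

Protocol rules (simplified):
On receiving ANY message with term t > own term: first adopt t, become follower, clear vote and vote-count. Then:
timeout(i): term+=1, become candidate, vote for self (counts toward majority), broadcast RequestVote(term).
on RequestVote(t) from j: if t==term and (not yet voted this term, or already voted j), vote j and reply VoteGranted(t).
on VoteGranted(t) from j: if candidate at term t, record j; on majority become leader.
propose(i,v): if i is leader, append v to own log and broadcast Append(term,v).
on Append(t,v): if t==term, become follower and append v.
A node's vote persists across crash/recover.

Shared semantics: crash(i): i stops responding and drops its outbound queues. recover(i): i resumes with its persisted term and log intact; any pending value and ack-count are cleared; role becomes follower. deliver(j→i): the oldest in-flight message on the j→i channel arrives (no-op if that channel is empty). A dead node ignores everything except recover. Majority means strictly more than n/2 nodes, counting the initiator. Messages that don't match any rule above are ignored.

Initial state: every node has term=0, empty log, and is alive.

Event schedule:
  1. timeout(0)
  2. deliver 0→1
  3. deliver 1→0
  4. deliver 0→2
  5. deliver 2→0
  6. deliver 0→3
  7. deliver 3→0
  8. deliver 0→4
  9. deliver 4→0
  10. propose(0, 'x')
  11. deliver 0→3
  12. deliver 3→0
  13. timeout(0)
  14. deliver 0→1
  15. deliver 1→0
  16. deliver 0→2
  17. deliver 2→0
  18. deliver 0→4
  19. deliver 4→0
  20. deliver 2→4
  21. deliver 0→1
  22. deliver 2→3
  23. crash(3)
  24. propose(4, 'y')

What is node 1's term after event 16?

1

step 1 timeout(0): 0={cand,t=1,log=-}
step 2 deliver 0→1: 1={foll,t=1,log=-}
step 3 deliver 1→0: —
step 4 deliver 0→2: 2={foll,t=1,log=-}
step 5 deliver 2→0: 0={lead,t=1,log=-}
step 6 deliver 0→3: 3={foll,t=1,log=-}
step 7 deliver 3→0: —
step 8 deliver 0→4: 4={foll,t=1,log=-}
step 9 deliver 4→0: —
step 10 propose(0,'x'): 0={lead,t=1,log=x}
step 11 deliver 0→3: 3={foll,t=1,log=x}
step 12 deliver 3→0: —
step 13 timeout(0): 0={cand,t=2,log=x}
step 14 deliver 0→1: 1={foll,t=1,log=x}
step 15 deliver 1→0: —
step 16 deliver 0→2: 2={foll,t=1,log=x}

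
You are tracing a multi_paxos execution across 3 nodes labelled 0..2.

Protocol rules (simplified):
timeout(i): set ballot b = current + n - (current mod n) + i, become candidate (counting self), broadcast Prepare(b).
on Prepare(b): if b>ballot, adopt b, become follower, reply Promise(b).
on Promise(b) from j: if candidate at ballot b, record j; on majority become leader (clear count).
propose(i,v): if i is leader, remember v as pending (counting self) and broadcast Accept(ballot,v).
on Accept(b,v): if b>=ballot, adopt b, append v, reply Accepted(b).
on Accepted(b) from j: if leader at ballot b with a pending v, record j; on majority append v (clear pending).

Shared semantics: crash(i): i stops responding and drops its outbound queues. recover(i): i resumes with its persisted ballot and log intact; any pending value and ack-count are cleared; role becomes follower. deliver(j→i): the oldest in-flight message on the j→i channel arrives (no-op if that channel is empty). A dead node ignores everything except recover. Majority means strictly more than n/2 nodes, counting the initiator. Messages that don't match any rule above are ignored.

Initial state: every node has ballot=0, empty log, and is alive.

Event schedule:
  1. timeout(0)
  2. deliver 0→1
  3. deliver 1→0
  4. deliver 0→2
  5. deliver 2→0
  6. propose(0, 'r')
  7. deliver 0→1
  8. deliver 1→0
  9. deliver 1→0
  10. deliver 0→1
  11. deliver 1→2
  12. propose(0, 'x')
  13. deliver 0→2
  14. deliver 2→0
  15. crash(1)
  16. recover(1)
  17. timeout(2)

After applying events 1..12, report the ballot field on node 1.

3

e1 timeout(0): 0[cand,b=3,-]
e2 deliver 0→1: 1[foll,b=3,-]
e3 deliver 1→0: 0[lead,b=3,-]
e4 deliver 0→2: 2[foll,b=3,-]
e5 deliver 2→0: ·
e6 propose(0,'r'): ·
e7 deliver 0→1: 1[foll,b=3,r]
e8 deliver 1→0: 0[lead,b=3,r]
e9 deliver 1→0: ·
e10 deliver 0→1: ·
e11 deliver 1→2: ·
e12 propose(0,'x'): ·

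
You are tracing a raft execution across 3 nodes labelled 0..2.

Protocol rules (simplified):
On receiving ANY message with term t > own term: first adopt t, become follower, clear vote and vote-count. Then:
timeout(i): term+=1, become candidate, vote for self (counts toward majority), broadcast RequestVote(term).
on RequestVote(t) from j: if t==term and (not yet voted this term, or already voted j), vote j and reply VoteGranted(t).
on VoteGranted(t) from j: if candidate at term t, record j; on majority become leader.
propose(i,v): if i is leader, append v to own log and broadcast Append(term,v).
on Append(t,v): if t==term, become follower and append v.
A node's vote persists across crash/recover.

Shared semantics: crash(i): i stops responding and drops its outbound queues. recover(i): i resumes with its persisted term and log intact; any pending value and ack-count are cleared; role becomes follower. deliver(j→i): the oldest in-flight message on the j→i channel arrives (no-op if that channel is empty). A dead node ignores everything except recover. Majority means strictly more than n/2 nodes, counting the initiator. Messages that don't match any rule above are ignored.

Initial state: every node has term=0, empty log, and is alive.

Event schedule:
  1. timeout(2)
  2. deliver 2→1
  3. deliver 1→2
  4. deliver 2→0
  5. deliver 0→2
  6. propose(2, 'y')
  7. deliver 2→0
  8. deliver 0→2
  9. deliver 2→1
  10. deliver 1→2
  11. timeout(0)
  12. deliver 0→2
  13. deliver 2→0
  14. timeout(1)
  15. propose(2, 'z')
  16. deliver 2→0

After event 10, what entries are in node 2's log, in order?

step 1 timeout(2): 2={cand,t=1,log=-}
step 2 deliver 2→1: 1={foll,t=1,log=-}
step 3 deliver 1→2: 2={lead,t=1,log=-}
step 4 deliver 2→0: 0={foll,t=1,log=-}
step 5 deliver 0→2: —
step 6 propose(2,'y'): 2={lead,t=1,log=y}
step 7 deliver 2→0: 0={foll,t=1,log=y}
step 8 deliver 0→2: —
step 9 deliver 2→1: 1={foll,t=1,log=y}
step 10 deliver 1→2: —

y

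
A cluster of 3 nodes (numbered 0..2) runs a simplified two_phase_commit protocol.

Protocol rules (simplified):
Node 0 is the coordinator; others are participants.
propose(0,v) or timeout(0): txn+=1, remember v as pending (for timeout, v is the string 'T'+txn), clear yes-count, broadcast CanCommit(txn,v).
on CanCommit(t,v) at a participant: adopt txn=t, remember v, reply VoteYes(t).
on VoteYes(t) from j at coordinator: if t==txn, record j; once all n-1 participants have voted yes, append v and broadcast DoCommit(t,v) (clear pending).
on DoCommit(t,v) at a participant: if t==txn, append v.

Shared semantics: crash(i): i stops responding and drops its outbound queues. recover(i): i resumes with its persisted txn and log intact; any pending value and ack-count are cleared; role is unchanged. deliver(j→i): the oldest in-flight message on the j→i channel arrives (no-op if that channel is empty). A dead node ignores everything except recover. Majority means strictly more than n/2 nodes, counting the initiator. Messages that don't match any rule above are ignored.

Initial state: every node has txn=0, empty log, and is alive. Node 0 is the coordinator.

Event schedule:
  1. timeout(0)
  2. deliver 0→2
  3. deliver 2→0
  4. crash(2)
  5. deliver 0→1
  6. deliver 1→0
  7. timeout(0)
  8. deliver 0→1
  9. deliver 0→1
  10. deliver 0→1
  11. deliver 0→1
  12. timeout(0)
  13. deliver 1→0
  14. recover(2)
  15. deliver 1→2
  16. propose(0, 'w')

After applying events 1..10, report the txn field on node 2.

step 1 timeout(0): 0={coor,t=1,log=-}
step 2 deliver 0→2: 2={part,t=1,log=-}
step 3 deliver 2→0: —
step 4 crash(2): 2={✗part,t=1,log=-}
step 5 deliver 0→1: 1={part,t=1,log=-}
step 6 deliver 1→0: 0={coor,t=1,log=T1}
step 7 timeout(0): 0={coor,t=2,log=T1}
step 8 deliver 0→1: 1={part,t=1,log=T1}
step 9 deliver 0→1: 1={part,t=2,log=T1}
step 10 deliver 0→1: —

1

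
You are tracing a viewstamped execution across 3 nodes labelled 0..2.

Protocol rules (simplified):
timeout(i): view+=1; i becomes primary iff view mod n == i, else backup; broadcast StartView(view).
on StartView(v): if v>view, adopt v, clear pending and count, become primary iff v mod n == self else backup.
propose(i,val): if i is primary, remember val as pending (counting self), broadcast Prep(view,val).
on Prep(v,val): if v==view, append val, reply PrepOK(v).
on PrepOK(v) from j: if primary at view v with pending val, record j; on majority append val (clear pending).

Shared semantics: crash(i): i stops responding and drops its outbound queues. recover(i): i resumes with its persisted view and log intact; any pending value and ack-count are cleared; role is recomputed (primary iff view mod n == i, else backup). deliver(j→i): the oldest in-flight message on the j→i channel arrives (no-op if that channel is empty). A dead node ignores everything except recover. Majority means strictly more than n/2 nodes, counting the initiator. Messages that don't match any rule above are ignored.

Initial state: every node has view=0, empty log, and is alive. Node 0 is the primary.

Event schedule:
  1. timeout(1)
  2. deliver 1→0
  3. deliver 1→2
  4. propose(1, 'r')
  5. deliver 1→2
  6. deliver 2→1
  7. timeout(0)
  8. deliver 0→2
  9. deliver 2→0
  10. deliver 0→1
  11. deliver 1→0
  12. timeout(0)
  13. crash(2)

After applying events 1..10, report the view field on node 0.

2

[1] timeout(1) → N1(prim v1 [-])
[2] deliver 1→0 → N0(back v1 [-])
[3] deliver 1→2 → N2(back v1 [-])
[4] propose(1,'r') → ∅
[5] deliver 1→2 → N2(back v1 [r])
[6] deliver 2→1 → N1(prim v1 [r])
[7] timeout(0) → N0(back v2 [-])
[8] deliver 0→2 → N2(prim v2 [r])
[9] deliver 2→0 → ∅
[10] deliver 0→1 → N1(back v2 [r])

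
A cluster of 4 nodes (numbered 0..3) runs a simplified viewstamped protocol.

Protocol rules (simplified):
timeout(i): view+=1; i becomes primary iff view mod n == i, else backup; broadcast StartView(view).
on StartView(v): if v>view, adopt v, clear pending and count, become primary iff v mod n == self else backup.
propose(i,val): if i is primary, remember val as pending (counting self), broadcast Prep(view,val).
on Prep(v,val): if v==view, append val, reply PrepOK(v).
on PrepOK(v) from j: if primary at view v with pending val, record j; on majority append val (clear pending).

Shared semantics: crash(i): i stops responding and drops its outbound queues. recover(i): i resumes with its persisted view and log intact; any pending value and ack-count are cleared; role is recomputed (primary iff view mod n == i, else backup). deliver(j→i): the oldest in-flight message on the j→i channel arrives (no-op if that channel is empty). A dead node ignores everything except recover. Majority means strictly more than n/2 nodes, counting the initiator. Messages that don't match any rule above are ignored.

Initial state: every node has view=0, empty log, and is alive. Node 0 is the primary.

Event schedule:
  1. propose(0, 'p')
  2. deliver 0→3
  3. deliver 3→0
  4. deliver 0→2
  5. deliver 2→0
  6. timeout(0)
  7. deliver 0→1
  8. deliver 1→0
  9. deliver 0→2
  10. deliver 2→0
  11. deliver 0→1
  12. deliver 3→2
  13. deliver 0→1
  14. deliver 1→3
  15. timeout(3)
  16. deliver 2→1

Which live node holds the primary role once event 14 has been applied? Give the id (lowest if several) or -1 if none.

[1] propose(0,'p') → ∅
[2] deliver 0→3 → N3(back v0 [p])
[3] deliver 3→0 → ∅
[4] deliver 0→2 → N2(back v0 [p])
[5] deliver 2→0 → N0(prim v0 [p])
[6] timeout(0) → N0(back v1 [p])
[7] deliver 0→1 → N1(back v0 [p])
[8] deliver 1→0 → ∅
[9] deliver 0→2 → N2(back v1 [p])
[10] deliver 2→0 → ∅
[11] deliver 0→1 → N1(prim v1 [p])
[12] deliver 3→2 → ∅
[13] deliver 0→1 → ∅
[14] deliver 1→3 → ∅

1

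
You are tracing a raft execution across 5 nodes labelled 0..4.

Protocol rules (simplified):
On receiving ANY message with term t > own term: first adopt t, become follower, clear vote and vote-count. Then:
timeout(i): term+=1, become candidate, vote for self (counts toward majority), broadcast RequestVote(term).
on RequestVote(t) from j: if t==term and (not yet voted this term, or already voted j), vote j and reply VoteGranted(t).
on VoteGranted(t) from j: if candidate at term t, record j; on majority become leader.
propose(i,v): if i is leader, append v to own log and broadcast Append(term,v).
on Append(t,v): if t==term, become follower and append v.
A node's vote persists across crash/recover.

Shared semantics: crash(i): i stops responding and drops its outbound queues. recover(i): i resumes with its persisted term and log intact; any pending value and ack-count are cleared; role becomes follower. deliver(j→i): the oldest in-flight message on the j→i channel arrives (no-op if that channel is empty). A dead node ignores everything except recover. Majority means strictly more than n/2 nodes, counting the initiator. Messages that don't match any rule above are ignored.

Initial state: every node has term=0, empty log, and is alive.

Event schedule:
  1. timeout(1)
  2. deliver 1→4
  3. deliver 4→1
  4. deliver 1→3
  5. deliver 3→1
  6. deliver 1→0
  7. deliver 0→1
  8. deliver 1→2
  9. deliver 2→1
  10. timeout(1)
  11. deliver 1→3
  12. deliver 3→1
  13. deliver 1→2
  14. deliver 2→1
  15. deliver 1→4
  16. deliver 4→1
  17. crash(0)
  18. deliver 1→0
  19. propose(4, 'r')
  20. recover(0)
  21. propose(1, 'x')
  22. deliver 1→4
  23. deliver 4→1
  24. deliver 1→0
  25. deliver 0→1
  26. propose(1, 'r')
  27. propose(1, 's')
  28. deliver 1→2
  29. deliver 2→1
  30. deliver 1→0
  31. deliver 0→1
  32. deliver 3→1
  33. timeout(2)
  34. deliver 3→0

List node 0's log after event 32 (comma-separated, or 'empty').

x

1. timeout(1):  <1:cand t1 ->
2. deliver 1→4:  <4:foll t1 ->
3. deliver 4→1:  nop
4. deliver 1→3:  <3:foll t1 ->
5. deliver 3→1:  <1:lead t1 ->
6. deliver 1→0:  <0:foll t1 ->
7. deliver 0→1:  nop
8. deliver 1→2:  <2:foll t1 ->
9. deliver 2→1:  nop
10. timeout(1):  <1:cand t2 ->
11. deliver 1→3:  <3:foll t2 ->
12. deliver 3→1:  nop
13. deliver 1→2:  <2:foll t2 ->
14. deliver 2→1:  <1:lead t2 ->
15. deliver 1→4:  <4:foll t2 ->
16. deliver 4→1:  nop
17. crash(0):  <0:✗foll t1 ->
18. deliver 1→0:  nop
19. propose(4,'r'):  nop
20. recover(0):  <0:foll t1 ->
21. propose(1,'x'):  <1:lead t2 x>
22. deliver 1→4:  <4:foll t2 x>
23. deliver 4→1:  nop
24. deliver 1→0:  <0:foll t2 ->
25. deliver 0→1:  nop
26. propose(1,'r'):  <1:lead t2 x,r>
27. propose(1,'s'):  <1:lead t2 x,r,s>
28. deliver 1→2:  <2:foll t2 x>
29. deliver 2→1:  nop
30. deliver 1→0:  <0:foll t2 x>
31. deliver 0→1:  nop
32. deliver 3→1:  nop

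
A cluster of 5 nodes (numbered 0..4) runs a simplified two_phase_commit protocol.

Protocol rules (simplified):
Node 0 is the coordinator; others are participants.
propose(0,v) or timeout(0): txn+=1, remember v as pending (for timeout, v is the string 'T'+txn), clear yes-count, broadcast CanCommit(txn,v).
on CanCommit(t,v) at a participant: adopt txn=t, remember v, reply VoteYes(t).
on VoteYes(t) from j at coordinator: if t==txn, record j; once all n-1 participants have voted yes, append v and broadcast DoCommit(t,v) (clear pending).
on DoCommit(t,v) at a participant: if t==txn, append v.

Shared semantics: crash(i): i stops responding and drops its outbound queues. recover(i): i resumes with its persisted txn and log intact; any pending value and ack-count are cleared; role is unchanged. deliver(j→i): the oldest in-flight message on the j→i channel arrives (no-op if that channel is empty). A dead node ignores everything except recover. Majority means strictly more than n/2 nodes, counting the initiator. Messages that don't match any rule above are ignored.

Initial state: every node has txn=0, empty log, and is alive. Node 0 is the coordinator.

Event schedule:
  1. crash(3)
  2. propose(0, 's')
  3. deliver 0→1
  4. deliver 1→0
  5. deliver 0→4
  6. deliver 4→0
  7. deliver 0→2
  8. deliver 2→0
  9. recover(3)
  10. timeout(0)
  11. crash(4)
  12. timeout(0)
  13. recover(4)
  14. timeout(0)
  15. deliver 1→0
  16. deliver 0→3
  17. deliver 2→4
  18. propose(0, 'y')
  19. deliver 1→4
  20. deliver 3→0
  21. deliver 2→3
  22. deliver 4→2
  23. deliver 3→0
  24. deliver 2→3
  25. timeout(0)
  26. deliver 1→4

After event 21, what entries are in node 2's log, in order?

empty

after 1 — crash(3): n3:✗part/t0/[-]
after 2 — propose(0,'s'): n0:coor/t1/[-]
after 3 — deliver 0→1: n1:part/t1/[-]
after 4 — deliver 1→0: ·
after 5 — deliver 0→4: n4:part/t1/[-]
after 6 — deliver 4→0: ·
after 7 — deliver 0→2: n2:part/t1/[-]
after 8 — deliver 2→0: ·
after 9 — recover(3): n3:part/t0/[-]
after 10 — timeout(0): n0:coor/t2/[-]
after 11 — crash(4): n4:✗part/t1/[-]
after 12 — timeout(0): n0:coor/t3/[-]
after 13 — recover(4): n4:part/t1/[-]
after 14 — timeout(0): n0:coor/t4/[-]
after 15 — deliver 1→0: ·
after 16 — deliver 0→3: n3:part/t1/[-]
after 17 — deliver 2→4: ·
after 18 — propose(0,'y'): n0:coor/t5/[-]
after 19 — deliver 1→4: ·
after 20 — deliver 3→0: ·
after 21 — deliver 2→3: ·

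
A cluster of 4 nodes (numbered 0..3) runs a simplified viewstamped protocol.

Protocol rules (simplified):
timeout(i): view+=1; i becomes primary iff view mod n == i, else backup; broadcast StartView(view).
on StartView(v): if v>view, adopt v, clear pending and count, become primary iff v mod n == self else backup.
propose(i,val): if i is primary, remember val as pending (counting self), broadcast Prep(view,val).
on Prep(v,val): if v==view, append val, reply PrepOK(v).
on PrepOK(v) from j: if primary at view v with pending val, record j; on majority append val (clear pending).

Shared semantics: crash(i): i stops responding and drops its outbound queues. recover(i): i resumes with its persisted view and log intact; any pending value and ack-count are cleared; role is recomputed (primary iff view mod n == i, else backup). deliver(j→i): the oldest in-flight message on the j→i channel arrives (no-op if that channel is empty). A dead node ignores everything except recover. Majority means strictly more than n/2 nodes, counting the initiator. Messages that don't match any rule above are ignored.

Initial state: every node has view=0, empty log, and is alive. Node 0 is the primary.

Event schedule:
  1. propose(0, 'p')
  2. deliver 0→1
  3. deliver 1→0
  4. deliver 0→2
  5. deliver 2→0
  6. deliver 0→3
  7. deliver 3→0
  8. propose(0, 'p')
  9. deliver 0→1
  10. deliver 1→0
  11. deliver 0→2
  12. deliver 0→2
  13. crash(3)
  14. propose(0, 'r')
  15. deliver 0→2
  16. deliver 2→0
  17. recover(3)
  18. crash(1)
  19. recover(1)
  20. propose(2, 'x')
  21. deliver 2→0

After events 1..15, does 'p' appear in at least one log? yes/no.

yes

1. propose(0,'p'):  nop
2. deliver 0→1:  <1:back v0 p>
3. deliver 1→0:  nop
4. deliver 0→2:  <2:back v0 p>
5. deliver 2→0:  <0:prim v0 p>
6. deliver 0→3:  <3:back v0 p>
7. deliver 3→0:  nop
8. propose(0,'p'):  nop
9. deliver 0→1:  <1:back v0 p,p>
10. deliver 1→0:  nop
11. deliver 0→2:  <2:back v0 p,p>
12. deliver 0→2:  nop
13. crash(3):  <3:✗back v0 p>
14. propose(0,'r'):  nop
15. deliver 0→2:  <2:back v0 p,p,r>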